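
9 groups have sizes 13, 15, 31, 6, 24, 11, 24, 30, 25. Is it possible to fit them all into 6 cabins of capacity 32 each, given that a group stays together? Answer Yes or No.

Total = 179; ⌈179/32⌉ = 6.
The bound of 6 does not rule out 6, but exhaustive search shows no assignment into 6 cabins of capacity 32 exists — the minimum is 7.

No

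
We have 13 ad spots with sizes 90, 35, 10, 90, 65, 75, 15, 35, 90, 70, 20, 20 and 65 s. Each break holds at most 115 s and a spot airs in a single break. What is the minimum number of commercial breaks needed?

Total = 90 + 90 + 90 + 75 + 70 + 65 + 65 + 35 + 35 + 20 + 20 + 15 + 10 = 680 s.
Lower bound: ⌈680/115⌉ = 6 commercial breaks.
Also, 7 ad spots each exceed 115/2 s, and no two of those can share a break, so at least 7 commercial breaks are needed.
A packing using 7 commercial breaks:
  break 1: 90 + 20 = 110
  break 2: 90 + 20 = 110
  break 3: 90 + 15 + 10 = 115
  break 4: 75 + 35 = 110
  break 5: 70 + 35 = 105
  break 6: 65 = 65
  break 7: 65 = 65
This matches the lower bound, so 7 is optimal.

7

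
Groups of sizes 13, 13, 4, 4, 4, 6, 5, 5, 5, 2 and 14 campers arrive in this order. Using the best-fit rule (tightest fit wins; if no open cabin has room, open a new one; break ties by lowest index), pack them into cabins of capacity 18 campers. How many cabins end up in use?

5

  13 → cabin 1 (new)  [load 13/18]
  13 → cabin 2 (new)  [load 13/18]
  4 → cabin 1  [load 17/18]
  4 → cabin 2  [load 17/18]
  4 → cabin 3 (new)  [load 4/18]
  6 → cabin 3  [load 10/18]
  5 → cabin 3  [load 15/18]
  5 → cabin 4 (new)  [load 5/18]
  5 → cabin 4  [load 10/18]
  2 → cabin 3  [load 17/18]
  14 → cabin 5 (new)  [load 14/18]
5 cabins opened.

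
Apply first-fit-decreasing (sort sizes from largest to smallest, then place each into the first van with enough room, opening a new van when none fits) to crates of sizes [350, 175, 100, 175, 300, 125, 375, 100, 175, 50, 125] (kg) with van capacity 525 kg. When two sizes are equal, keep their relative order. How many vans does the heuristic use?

4

Sorted descending: 375, 350, 300, 175, 175, 175, 125, 125, 100, 100, 50.
  375 → van 1 (new)  [load 375/525]
  350 → van 2 (new)  [load 350/525]
  300 → van 3 (new)  [load 300/525]
  175 → van 2  [load 525/525]
  175 → van 3  [load 475/525]
  175 → van 4 (new)  [load 175/525]
  125 → van 1  [load 500/525]
  125 → van 4  [load 300/525]
  100 → van 4  [load 400/525]
  100 → van 4  [load 500/525]
  50 → van 3  [load 525/525]
4 vans opened.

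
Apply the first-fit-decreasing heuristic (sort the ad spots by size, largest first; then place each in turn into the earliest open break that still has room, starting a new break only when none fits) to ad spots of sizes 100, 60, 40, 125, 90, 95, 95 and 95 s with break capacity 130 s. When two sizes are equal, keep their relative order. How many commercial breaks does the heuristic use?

Sorted descending: 125, 100, 95, 95, 95, 90, 60, 40.
  125 → break 1 (new)  [load 125/130]
  100 → break 2 (new)  [load 100/130]
  95 → break 3 (new)  [load 95/130]
  95 → break 4 (new)  [load 95/130]
  95 → break 5 (new)  [load 95/130]
  90 → break 6 (new)  [load 90/130]
  60 → break 7 (new)  [load 60/130]
  40 → break 6  [load 130/130]
7 commercial breaks opened.

7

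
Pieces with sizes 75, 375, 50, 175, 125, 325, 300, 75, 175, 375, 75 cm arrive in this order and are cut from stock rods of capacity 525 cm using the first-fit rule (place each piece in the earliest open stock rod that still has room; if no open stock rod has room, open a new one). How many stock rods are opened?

5

  75 → stock rod 1 (new)  [load 75/525]
  375 → stock rod 1  [load 450/525]
  50 → stock rod 1  [load 500/525]
  175 → stock rod 2 (new)  [load 175/525]
  125 → stock rod 2  [load 300/525]
  325 → stock rod 3 (new)  [load 325/525]
  300 → stock rod 4 (new)  [load 300/525]
  75 → stock rod 2  [load 375/525]
  175 → stock rod 3  [load 500/525]
  375 → stock rod 5 (new)  [load 375/525]
  75 → stock rod 2  [load 450/525]
5 stock rods opened.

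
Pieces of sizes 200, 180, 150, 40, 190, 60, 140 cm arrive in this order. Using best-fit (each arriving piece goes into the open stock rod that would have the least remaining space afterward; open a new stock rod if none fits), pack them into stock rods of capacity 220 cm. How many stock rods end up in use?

  200 → stock rod 1 (new)  [load 200/220]
  180 → stock rod 2 (new)  [load 180/220]
  150 → stock rod 3 (new)  [load 150/220]
  40 → stock rod 2  [load 220/220]
  190 → stock rod 4 (new)  [load 190/220]
  60 → stock rod 3  [load 210/220]
  140 → stock rod 5 (new)  [load 140/220]
5 stock rods opened.

5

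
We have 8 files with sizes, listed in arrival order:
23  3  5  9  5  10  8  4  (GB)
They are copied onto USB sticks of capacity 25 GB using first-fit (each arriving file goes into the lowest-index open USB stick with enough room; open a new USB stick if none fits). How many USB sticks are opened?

3

  23 → USB stick 1 (new)  [load 23/25]
  3 → USB stick 2 (new)  [load 3/25]
  5 → USB stick 2  [load 8/25]
  9 → USB stick 2  [load 17/25]
  5 → USB stick 2  [load 22/25]
  10 → USB stick 3 (new)  [load 10/25]
  8 → USB stick 3  [load 18/25]
  4 → USB stick 3  [load 22/25]
3 USB sticks opened.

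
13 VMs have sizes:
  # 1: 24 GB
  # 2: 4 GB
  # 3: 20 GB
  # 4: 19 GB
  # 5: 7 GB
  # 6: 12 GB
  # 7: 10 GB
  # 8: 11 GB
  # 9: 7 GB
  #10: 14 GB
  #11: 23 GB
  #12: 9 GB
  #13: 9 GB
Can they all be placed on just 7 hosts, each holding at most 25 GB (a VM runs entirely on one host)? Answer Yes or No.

Total = 169 GB; ⌈169/25⌉ = 7.
The bound of 7 does not rule out 7, but exhaustive search shows no assignment into 7 hosts of capacity 25 GB exists — the minimum is 8.

No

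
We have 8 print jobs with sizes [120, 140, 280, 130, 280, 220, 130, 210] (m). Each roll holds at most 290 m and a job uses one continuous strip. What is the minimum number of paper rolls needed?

Total = 280 + 280 + 220 + 210 + 140 + 130 + 130 + 120 = 1510 m.
Lower bound: ⌈1510/290⌉ = 6 paper rolls.
A packing using 6 paper rolls:
  roll 1: 280 = 280
  roll 2: 280 = 280
  roll 3: 220 = 220
  roll 4: 210 = 210
  roll 5: 140 + 130 = 270
  roll 6: 130 + 120 = 250
This matches the lower bound, so 6 is optimal.

6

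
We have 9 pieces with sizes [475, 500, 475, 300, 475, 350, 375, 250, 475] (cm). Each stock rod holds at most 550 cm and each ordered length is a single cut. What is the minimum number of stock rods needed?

Total = 500 + 475 + 475 + 475 + 475 + 375 + 350 + 300 + 250 = 3675 cm.
Lower bound: ⌈3675/550⌉ = 7 stock rods.
Also, 8 pieces each exceed 275 cm, and no two of those can share a stock rod, so at least 8 stock rods are needed.
A packing using 8 stock rods:
  stock rod 1: 500 = 500
  stock rod 2: 475 = 475
  stock rod 3: 475 = 475
  stock rod 4: 475 = 475
  stock rod 5: 475 = 475
  stock rod 6: 375 = 375
  stock rod 7: 350 = 350
  stock rod 8: 300 + 250 = 550
This matches the lower bound, so 8 is optimal.

8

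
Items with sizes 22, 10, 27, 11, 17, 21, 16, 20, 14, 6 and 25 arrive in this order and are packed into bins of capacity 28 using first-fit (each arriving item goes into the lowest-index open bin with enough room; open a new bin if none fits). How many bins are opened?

9

  22 → bin 1 (new)  [load 22/28]
  10 → bin 2 (new)  [load 10/28]
  27 → bin 3 (new)  [load 27/28]
  11 → bin 2  [load 21/28]
  17 → bin 4 (new)  [load 17/28]
  21 → bin 5 (new)  [load 21/28]
  16 → bin 6 (new)  [load 16/28]
  20 → bin 7 (new)  [load 20/28]
  14 → bin 8 (new)  [load 14/28]
  6 → bin 1  [load 28/28]
  25 → bin 9 (new)  [load 25/28]
9 bins opened.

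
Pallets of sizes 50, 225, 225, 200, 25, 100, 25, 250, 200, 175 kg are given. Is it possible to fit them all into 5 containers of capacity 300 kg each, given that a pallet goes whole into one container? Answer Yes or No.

No

Total = 1475 kg; ⌈1475/300⌉ = 5.
6 pallets each exceed half the capacity and cannot share a container, forcing at least 6 containers.
At least 6 containers are required, but only 5 are allowed.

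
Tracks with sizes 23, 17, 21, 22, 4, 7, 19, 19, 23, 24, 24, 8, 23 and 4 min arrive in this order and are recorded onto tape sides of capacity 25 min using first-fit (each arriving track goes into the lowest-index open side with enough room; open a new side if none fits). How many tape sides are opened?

11

  23 → side 1 (new)  [load 23/25]
  17 → side 2 (new)  [load 17/25]
  21 → side 3 (new)  [load 21/25]
  22 → side 4 (new)  [load 22/25]
  4 → side 2  [load 21/25]
  7 → side 5 (new)  [load 7/25]
  19 → side 6 (new)  [load 19/25]
  19 → side 7 (new)  [load 19/25]
  23 → side 8 (new)  [load 23/25]
  24 → side 9 (new)  [load 24/25]
  24 → side 10 (new)  [load 24/25]
  8 → side 5  [load 15/25]
  23 → side 11 (new)  [load 23/25]
  4 → side 2  [load 25/25]
11 tape sides opened.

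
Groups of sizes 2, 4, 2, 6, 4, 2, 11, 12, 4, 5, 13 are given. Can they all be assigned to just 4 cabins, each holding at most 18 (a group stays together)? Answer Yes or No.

A valid assignment using 4 cabins:
  cabin 1: 13 + 5 = 18
  cabin 2: 12 + 6 = 18
  cabin 3: 11 + 4 + 2 = 17
  cabin 4: 4 + 4 + 2 + 2 = 12
Every load is within 18, so 4 cabins suffice.

Yes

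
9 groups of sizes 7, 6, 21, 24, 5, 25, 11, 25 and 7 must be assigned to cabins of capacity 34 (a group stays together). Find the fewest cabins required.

Total = 25 + 25 + 24 + 21 + 11 + 7 + 7 + 6 + 5 = 131.
Lower bound: ⌈131/34⌉ = 4 cabins.
A packing using 5 cabins:
  cabin 1: 25 + 7 = 32
  cabin 2: 25 + 7 = 32
  cabin 3: 24 + 6 = 30
  cabin 4: 21 + 11 = 32
  cabin 5: 5 = 5
No arrangement into 4 cabins stays within capacity, so 5 is optimal.

5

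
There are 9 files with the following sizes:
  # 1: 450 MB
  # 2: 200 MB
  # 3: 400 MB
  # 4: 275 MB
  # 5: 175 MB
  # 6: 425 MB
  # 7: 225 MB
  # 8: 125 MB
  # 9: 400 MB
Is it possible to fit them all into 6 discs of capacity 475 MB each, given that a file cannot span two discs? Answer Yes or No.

Total = 2675 MB; ⌈2675/475⌉ = 6.
The bound of 6 does not rule out 6, but exhaustive search shows no assignment into 6 discs of capacity 475 MB exists — the minimum is 7.

No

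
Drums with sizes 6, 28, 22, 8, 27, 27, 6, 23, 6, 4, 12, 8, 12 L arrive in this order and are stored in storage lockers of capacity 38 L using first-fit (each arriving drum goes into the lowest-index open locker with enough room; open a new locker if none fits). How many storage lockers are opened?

6

  6 → locker 1 (new)  [load 6/38]
  28 → locker 1  [load 34/38]
  22 → locker 2 (new)  [load 22/38]
  8 → locker 2  [load 30/38]
  27 → locker 3 (new)  [load 27/38]
  27 → locker 4 (new)  [load 27/38]
  6 → locker 2  [load 36/38]
  23 → locker 5 (new)  [load 23/38]
  6 → locker 3  [load 33/38]
  4 → locker 1  [load 38/38]
  12 → locker 5  [load 35/38]
  8 → locker 4  [load 35/38]
  12 → locker 6 (new)  [load 12/38]
6 storage lockers opened.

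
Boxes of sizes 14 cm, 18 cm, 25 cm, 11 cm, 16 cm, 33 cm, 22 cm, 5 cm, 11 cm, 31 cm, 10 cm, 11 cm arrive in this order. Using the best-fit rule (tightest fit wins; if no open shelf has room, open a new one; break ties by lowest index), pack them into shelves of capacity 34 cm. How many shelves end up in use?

  14 → shelf 1 (new)  [load 14/34]
  18 → shelf 1  [load 32/34]
  25 → shelf 2 (new)  [load 25/34]
  11 → shelf 3 (new)  [load 11/34]
  16 → shelf 3  [load 27/34]
  33 → shelf 4 (new)  [load 33/34]
  22 → shelf 5 (new)  [load 22/34]
  5 → shelf 3  [load 32/34]
  11 → shelf 5  [load 33/34]
  31 → shelf 6 (new)  [load 31/34]
  10 → shelf 7 (new)  [load 10/34]
  11 → shelf 7  [load 21/34]
7 shelves opened.

7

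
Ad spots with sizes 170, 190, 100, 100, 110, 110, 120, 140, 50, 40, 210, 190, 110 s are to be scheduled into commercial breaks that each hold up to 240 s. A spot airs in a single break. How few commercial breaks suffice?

Total = 210 + 190 + 190 + 170 + 140 + 120 + 110 + 110 + 110 + 100 + 100 + 50 + 40 = 1640 s.
Lower bound: ⌈1640/240⌉ = 7 commercial breaks.
A packing using 8 commercial breaks:
  break 1: 210 = 210
  break 2: 190 + 50 = 240
  break 3: 190 + 40 = 230
  break 4: 170 = 170
  break 5: 140 + 100 = 240
  break 6: 120 + 110 = 230
  break 7: 110 + 110 = 220
  break 8: 100 = 100
No arrangement into 7 commercial breaks stays within capacity, so 8 is optimal.

8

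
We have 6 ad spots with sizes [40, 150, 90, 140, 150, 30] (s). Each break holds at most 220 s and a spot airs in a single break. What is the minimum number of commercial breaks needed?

Total = 150 + 150 + 140 + 90 + 40 + 30 = 600 s.
Lower bound: ⌈600/220⌉ = 3 commercial breaks.
A packing using 4 commercial breaks:
  break 1: 150 + 40 + 30 = 220
  break 2: 150 = 150
  break 3: 140 = 140
  break 4: 90 = 90
No arrangement into 3 commercial breaks stays within capacity, so 4 is optimal.

4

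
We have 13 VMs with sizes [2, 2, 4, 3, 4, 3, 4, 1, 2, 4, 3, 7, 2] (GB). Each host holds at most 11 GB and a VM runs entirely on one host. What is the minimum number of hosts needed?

4

Total = 7 + 4 + 4 + 4 + 4 + 3 + 3 + 3 + 2 + 2 + 2 + 2 + 1 = 41 GB.
Lower bound: ⌈41/11⌉ = 4 hosts.
A packing using 4 hosts:
  host 1: 7 + 4 = 11
  host 2: 4 + 4 + 3 = 11
  host 3: 4 + 3 + 3 + 1 = 11
  host 4: 2 + 2 + 2 + 2 = 8
This matches the lower bound, so 4 is optimal.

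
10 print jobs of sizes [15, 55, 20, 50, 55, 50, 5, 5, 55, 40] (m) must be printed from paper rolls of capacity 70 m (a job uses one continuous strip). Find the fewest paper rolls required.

Total = 55 + 55 + 55 + 50 + 50 + 40 + 20 + 15 + 5 + 5 = 350 m.
Lower bound: ⌈350/70⌉ = 5 paper rolls.
Also, 6 print jobs each exceed 35 m, and no two of those can share a roll, so at least 6 paper rolls are needed.
A packing using 6 paper rolls:
  roll 1: 55 + 15 = 70
  roll 2: 55 + 5 + 5 = 65
  roll 3: 55 = 55
  roll 4: 50 + 20 = 70
  roll 5: 50 = 50
  roll 6: 40 = 40
This matches the lower bound, so 6 is optimal.

6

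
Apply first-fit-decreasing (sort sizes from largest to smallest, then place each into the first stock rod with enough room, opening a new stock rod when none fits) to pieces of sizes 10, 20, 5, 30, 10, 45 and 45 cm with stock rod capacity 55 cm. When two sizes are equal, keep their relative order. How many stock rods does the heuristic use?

3

Sorted descending: 45, 45, 30, 20, 10, 10, 5.
  45 → stock rod 1 (new)  [load 45/55]
  45 → stock rod 2 (new)  [load 45/55]
  30 → stock rod 3 (new)  [load 30/55]
  20 → stock rod 3  [load 50/55]
  10 → stock rod 1  [load 55/55]
  10 → stock rod 2  [load 55/55]
  5 → stock rod 3  [load 55/55]
3 stock rods opened.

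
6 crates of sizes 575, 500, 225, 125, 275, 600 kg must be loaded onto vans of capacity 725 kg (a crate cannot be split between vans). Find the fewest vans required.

4

Total = 600 + 575 + 500 + 275 + 225 + 125 = 2300 kg.
Lower bound: ⌈2300/725⌉ = 4 vans.
A packing using 4 vans:
  van 1: 600 + 125 = 725
  van 2: 575 = 575
  van 3: 500 + 225 = 725
  van 4: 275 = 275
This matches the lower bound, so 4 is optimal.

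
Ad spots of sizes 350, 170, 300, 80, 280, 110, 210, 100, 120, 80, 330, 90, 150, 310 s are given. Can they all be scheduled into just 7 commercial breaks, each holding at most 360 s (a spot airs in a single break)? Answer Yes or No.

No

Total = 2680 s; ⌈2680/360⌉ = 8.
At least 8 commercial breaks are required, but only 7 are allowed.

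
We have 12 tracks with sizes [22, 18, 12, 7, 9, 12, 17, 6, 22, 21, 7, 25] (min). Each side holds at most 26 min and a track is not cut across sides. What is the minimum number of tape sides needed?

8

Total = 25 + 22 + 22 + 21 + 18 + 17 + 12 + 12 + 9 + 7 + 7 + 6 = 178 min.
Lower bound: ⌈178/26⌉ = 7 tape sides.
A packing using 8 tape sides:
  side 1: 25 = 25
  side 2: 22 = 22
  side 3: 22 = 22
  side 4: 21 = 21
  side 5: 18 + 7 = 25
  side 6: 17 + 9 = 26
  side 7: 12 + 12 = 24
  side 8: 7 + 6 = 13
No arrangement into 7 tape sides stays within capacity, so 8 is optimal.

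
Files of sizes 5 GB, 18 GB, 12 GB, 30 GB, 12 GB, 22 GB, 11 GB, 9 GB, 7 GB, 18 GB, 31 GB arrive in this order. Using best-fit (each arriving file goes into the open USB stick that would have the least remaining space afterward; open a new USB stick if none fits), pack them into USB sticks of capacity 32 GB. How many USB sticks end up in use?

6

  5 → USB stick 1 (new)  [load 5/32]
  18 → USB stick 1  [load 23/32]
  12 → USB stick 2 (new)  [load 12/32]
  30 → USB stick 3 (new)  [load 30/32]
  12 → USB stick 2  [load 24/32]
  22 → USB stick 4 (new)  [load 22/32]
  11 → USB stick 5 (new)  [load 11/32]
  9 → USB stick 1  [load 32/32]
  7 → USB stick 2  [load 31/32]
  18 → USB stick 5  [load 29/32]
  31 → USB stick 6 (new)  [load 31/32]
6 USB sticks opened.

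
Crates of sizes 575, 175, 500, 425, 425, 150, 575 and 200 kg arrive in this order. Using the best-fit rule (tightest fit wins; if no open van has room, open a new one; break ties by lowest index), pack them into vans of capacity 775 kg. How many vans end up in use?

5

  575 → van 1 (new)  [load 575/775]
  175 → van 1  [load 750/775]
  500 → van 2 (new)  [load 500/775]
  425 → van 3 (new)  [load 425/775]
  425 → van 4 (new)  [load 425/775]
  150 → van 2  [load 650/775]
  575 → van 5 (new)  [load 575/775]
  200 → van 5  [load 775/775]
5 vans opened.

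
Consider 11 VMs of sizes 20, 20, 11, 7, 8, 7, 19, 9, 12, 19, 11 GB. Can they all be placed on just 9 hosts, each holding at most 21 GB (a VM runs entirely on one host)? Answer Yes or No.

A valid assignment using 8 hosts:
  host 1: 20 = 20
  host 2: 20 = 20
  host 3: 19 = 19
  host 4: 19 = 19
  host 5: 12 + 9 = 21
  host 6: 11 + 8 = 19
  host 7: 11 + 7 = 18
  host 8: 7 = 7
That uses only 8 ≤ 9, so 9 hosts are enough.

Yes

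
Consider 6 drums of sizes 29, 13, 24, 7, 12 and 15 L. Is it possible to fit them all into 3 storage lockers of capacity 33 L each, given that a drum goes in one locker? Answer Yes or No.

No

Total = 100 L; ⌈100/33⌉ = 4.
At least 4 storage lockers are required, but only 3 are allowed.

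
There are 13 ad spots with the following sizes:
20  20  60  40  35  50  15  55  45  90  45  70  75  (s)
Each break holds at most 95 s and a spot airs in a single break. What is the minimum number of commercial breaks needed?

Total = 90 + 75 + 70 + 60 + 55 + 50 + 45 + 45 + 40 + 35 + 20 + 20 + 15 = 620 s.
Lower bound: ⌈620/95⌉ = 7 commercial breaks.
A packing using 7 commercial breaks:
  break 1: 90 = 90
  break 2: 75 + 20 = 95
  break 3: 70 + 20 = 90
  break 4: 60 + 35 = 95
  break 5: 55 + 40 = 95
  break 6: 50 + 45 = 95
  break 7: 45 + 15 = 60
This matches the lower bound, so 7 is optimal.

7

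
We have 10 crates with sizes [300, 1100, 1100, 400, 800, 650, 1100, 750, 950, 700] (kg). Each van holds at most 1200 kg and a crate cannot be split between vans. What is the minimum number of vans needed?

8

Total = 1100 + 1100 + 1100 + 950 + 800 + 750 + 700 + 650 + 400 + 300 = 7850 kg.
Lower bound: ⌈7850/1200⌉ = 7 vans.
Also, 8 crates each exceed 600 kg, and no two of those can share a van, so at least 8 vans are needed.
A packing using 8 vans:
  van 1: 1100 = 1100
  van 2: 1100 = 1100
  van 3: 1100 = 1100
  van 4: 950 = 950
  van 5: 800 + 400 = 1200
  van 6: 750 + 300 = 1050
  van 7: 700 = 700
  van 8: 650 = 650
This matches the lower bound, so 8 is optimal.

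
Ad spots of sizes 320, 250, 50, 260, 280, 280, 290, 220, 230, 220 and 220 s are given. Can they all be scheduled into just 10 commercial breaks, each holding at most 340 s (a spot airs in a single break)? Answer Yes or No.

Yes

A valid assignment using 10 commercial breaks:
  break 1: 320 = 320
  break 2: 290 + 50 = 340
  break 3: 280 = 280
  break 4: 280 = 280
  break 5: 260 = 260
  break 6: 250 = 250
  break 7: 230 = 230
  break 8: 220 = 220
  break 9: 220 = 220
  break 10: 220 = 220
Every load is within 340 s, so 10 commercial breaks suffice.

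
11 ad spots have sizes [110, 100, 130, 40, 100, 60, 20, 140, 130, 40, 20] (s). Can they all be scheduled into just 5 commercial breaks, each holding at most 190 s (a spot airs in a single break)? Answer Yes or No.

Total = 890 s; ⌈890/190⌉ = 5.
6 ad spots each exceed half the capacity and cannot share a break, forcing at least 6 commercial breaks.
At least 6 commercial breaks are required, but only 5 are allowed.

No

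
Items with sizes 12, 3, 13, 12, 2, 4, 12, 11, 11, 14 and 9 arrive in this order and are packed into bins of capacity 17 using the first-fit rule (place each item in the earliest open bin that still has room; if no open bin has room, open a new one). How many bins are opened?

  12 → bin 1 (new)  [load 12/17]
  3 → bin 1  [load 15/17]
  13 → bin 2 (new)  [load 13/17]
  12 → bin 3 (new)  [load 12/17]
  2 → bin 1  [load 17/17]
  4 → bin 2  [load 17/17]
  12 → bin 4 (new)  [load 12/17]
  11 → bin 5 (new)  [load 11/17]
  11 → bin 6 (new)  [load 11/17]
  14 → bin 7 (new)  [load 14/17]
  9 → bin 8 (new)  [load 9/17]
8 bins opened.

8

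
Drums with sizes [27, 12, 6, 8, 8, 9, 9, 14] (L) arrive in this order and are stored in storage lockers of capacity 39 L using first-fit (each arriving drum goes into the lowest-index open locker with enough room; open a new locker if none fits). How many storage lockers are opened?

3

  27 → locker 1 (new)  [load 27/39]
  12 → locker 1  [load 39/39]
  6 → locker 2 (new)  [load 6/39]
  8 → locker 2  [load 14/39]
  8 → locker 2  [load 22/39]
  9 → locker 2  [load 31/39]
  9 → locker 3 (new)  [load 9/39]
  14 → locker 3  [load 23/39]
3 storage lockers opened.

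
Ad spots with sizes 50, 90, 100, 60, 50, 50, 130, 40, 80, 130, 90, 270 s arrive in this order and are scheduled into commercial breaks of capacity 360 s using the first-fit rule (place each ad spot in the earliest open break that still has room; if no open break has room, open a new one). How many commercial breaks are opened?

4

  50 → break 1 (new)  [load 50/360]
  90 → break 1  [load 140/360]
  100 → break 1  [load 240/360]
  60 → break 1  [load 300/360]
  50 → break 1  [load 350/360]
  50 → break 2 (new)  [load 50/360]
  130 → break 2  [load 180/360]
  40 → break 2  [load 220/360]
  80 → break 2  [load 300/360]
  130 → break 3 (new)  [load 130/360]
  90 → break 3  [load 220/360]
  270 → break 4 (new)  [load 270/360]
4 commercial breaks opened.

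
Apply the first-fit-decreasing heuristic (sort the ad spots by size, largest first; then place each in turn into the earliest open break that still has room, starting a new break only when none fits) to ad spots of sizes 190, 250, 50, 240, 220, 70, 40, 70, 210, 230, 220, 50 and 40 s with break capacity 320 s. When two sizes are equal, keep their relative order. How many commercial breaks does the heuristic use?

Sorted descending: 250, 240, 230, 220, 220, 210, 190, 70, 70, 50, 50, 40, 40.
  250 → break 1 (new)  [load 250/320]
  240 → break 2 (new)  [load 240/320]
  230 → break 3 (new)  [load 230/320]
  220 → break 4 (new)  [load 220/320]
  220 → break 5 (new)  [load 220/320]
  210 → break 6 (new)  [load 210/320]
  190 → break 7 (new)  [load 190/320]
  70 → break 1  [load 320/320]
  70 → break 2  [load 310/320]
  50 → break 3  [load 280/320]
  50 → break 4  [load 270/320]
  40 → break 3  [load 320/320]
  40 → break 4  [load 310/320]
7 commercial breaks opened.

7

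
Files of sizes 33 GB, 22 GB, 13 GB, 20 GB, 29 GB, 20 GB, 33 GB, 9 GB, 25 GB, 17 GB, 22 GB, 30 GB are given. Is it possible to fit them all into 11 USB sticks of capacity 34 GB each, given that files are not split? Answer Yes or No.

A valid assignment using 10 USB sticks:
  USB stick 1: 33 = 33
  USB stick 2: 33 = 33
  USB stick 3: 30 = 30
  USB stick 4: 29 = 29
  USB stick 5: 25 + 9 = 34
  USB stick 6: 22 = 22
  USB stick 7: 22 = 22
  USB stick 8: 20 + 13 = 33
  USB stick 9: 20 = 20
  USB stick 10: 17 = 17
That uses only 10 ≤ 11, so 11 USB sticks are enough.

Yes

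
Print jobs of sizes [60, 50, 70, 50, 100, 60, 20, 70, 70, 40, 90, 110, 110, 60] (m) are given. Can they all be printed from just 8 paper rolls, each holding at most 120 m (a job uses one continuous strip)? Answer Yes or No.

Total = 960 m; ⌈960/120⌉ = 8.
The bound of 8 does not rule out 8, but exhaustive search shows no assignment into 8 paper rolls of capacity 120 m exists — the minimum is 9.

No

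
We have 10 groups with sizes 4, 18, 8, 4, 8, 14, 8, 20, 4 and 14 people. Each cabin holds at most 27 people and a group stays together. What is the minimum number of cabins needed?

Total = 20 + 18 + 14 + 14 + 8 + 8 + 8 + 4 + 4 + 4 = 102 people.
Lower bound: ⌈102/27⌉ = 4 cabins.
A packing using 4 cabins:
  cabin 1: 20 + 4 = 24
  cabin 2: 18 + 8 = 26
  cabin 3: 14 + 8 + 4 = 26
  cabin 4: 14 + 8 + 4 = 26
This matches the lower bound, so 4 is optimal.

4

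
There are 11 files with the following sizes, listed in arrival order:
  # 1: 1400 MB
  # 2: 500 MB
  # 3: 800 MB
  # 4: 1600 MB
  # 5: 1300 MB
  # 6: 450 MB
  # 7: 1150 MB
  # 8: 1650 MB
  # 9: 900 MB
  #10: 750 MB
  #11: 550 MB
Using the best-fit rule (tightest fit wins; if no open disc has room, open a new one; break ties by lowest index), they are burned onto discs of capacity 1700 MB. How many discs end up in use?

  1400 → disc 1 (new)  [load 1400/1700]
  500 → disc 2 (new)  [load 500/1700]
  800 → disc 2  [load 1300/1700]
  1600 → disc 3 (new)  [load 1600/1700]
  1300 → disc 4 (new)  [load 1300/1700]
  450 → disc 5 (new)  [load 450/1700]
  1150 → disc 5  [load 1600/1700]
  1650 → disc 6 (new)  [load 1650/1700]
  900 → disc 7 (new)  [load 900/1700]
  750 → disc 7  [load 1650/1700]
  550 → disc 8 (new)  [load 550/1700]
8 discs opened.

8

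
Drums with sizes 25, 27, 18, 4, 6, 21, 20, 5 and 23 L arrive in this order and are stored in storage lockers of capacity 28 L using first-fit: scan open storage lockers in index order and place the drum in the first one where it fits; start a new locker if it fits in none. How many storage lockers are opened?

6

  25 → locker 1 (new)  [load 25/28]
  27 → locker 2 (new)  [load 27/28]
  18 → locker 3 (new)  [load 18/28]
  4 → locker 3  [load 22/28]
  6 → locker 3  [load 28/28]
  21 → locker 4 (new)  [load 21/28]
  20 → locker 5 (new)  [load 20/28]
  5 → locker 4  [load 26/28]
  23 → locker 6 (new)  [load 23/28]
6 storage lockers opened.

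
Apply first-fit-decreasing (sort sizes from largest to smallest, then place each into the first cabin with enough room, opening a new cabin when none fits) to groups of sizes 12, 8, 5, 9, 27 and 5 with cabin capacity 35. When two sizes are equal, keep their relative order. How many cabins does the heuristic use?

Sorted descending: 27, 12, 9, 8, 5, 5.
  27 → cabin 1 (new)  [load 27/35]
  12 → cabin 2 (new)  [load 12/35]
  9 → cabin 2  [load 21/35]
  8 → cabin 1  [load 35/35]
  5 → cabin 2  [load 26/35]
  5 → cabin 2  [load 31/35]
2 cabins opened.

2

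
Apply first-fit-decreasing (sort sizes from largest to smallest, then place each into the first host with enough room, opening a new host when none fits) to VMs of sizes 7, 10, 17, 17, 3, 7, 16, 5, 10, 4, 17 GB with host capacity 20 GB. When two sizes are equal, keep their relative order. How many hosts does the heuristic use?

Sorted descending: 17, 17, 17, 16, 10, 10, 7, 7, 5, 4, 3.
  17 → host 1 (new)  [load 17/20]
  17 → host 2 (new)  [load 17/20]
  17 → host 3 (new)  [load 17/20]
  16 → host 4 (new)  [load 16/20]
  10 → host 5 (new)  [load 10/20]
  10 → host 5  [load 20/20]
  7 → host 6 (new)  [load 7/20]
  7 → host 6  [load 14/20]
  5 → host 6  [load 19/20]
  4 → host 4  [load 20/20]
  3 → host 1  [load 20/20]
6 hosts opened.

6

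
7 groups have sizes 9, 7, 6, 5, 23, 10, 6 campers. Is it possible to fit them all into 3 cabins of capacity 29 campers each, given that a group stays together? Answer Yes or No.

A valid assignment using 3 cabins:
  cabin 1: 23 + 6 = 29
  cabin 2: 10 + 9 + 7 = 26
  cabin 3: 6 + 5 = 11
Every load is within 29 campers, so 3 cabins suffice.

Yes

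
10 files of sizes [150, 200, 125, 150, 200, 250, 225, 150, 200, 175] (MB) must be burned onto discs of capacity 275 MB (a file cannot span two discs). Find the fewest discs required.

9

Total = 250 + 225 + 200 + 200 + 200 + 175 + 150 + 150 + 150 + 125 = 1825 MB.
Lower bound: ⌈1825/275⌉ = 7 discs.
Also, 9 files each exceed 275/2 MB, and no two of those can share a disc, so at least 9 discs are needed.
A packing using 9 discs:
  disc 1: 250 = 250
  disc 2: 225 = 225
  disc 3: 200 = 200
  disc 4: 200 = 200
  disc 5: 200 = 200
  disc 6: 175 = 175
  disc 7: 150 + 125 = 275
  disc 8: 150 = 150
  disc 9: 150 = 150
This matches the lower bound, so 9 is optimal.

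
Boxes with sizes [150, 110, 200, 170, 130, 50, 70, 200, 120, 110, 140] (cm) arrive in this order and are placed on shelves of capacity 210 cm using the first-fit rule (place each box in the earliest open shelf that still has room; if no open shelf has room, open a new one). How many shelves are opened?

9

  150 → shelf 1 (new)  [load 150/210]
  110 → shelf 2 (new)  [load 110/210]
  200 → shelf 3 (new)  [load 200/210]
  170 → shelf 4 (new)  [load 170/210]
  130 → shelf 5 (new)  [load 130/210]
  50 → shelf 1  [load 200/210]
  70 → shelf 2  [load 180/210]
  200 → shelf 6 (new)  [load 200/210]
  120 → shelf 7 (new)  [load 120/210]
  110 → shelf 8 (new)  [load 110/210]
  140 → shelf 9 (new)  [load 140/210]
9 shelves opened.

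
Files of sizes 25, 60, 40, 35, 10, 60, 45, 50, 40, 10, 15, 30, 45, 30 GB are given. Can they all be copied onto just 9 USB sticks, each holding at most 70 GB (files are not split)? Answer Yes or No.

Yes

A valid assignment using 8 USB sticks:
  USB stick 1: 60 + 10 = 70
  USB stick 2: 60 + 10 = 70
  USB stick 3: 50 + 15 = 65
  USB stick 4: 45 + 25 = 70
  USB stick 5: 45 = 45
  USB stick 6: 40 + 30 = 70
  USB stick 7: 40 + 30 = 70
  USB stick 8: 35 = 35
That uses only 8 ≤ 9, so 9 USB sticks are enough.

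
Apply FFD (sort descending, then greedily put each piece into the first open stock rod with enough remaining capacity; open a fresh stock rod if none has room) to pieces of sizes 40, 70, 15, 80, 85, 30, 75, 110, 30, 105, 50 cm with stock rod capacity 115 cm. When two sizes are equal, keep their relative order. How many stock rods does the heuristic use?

Sorted descending: 110, 105, 85, 80, 75, 70, 50, 40, 30, 30, 15.
  110 → stock rod 1 (new)  [load 110/115]
  105 → stock rod 2 (new)  [load 105/115]
  85 → stock rod 3 (new)  [load 85/115]
  80 → stock rod 4 (new)  [load 80/115]
  75 → stock rod 5 (new)  [load 75/115]
  70 → stock rod 6 (new)  [load 70/115]
  50 → stock rod 7 (new)  [load 50/115]
  40 → stock rod 5  [load 115/115]
  30 → stock rod 3  [load 115/115]
  30 → stock rod 4  [load 110/115]
  15 → stock rod 6  [load 85/115]
7 stock rods opened.

7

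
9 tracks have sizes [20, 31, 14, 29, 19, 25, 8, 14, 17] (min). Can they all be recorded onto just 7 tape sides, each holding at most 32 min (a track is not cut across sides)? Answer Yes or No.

Yes

A valid assignment using 7 tape sides:
  side 1: 31 = 31
  side 2: 29 = 29
  side 3: 25 = 25
  side 4: 20 + 8 = 28
  side 5: 19 = 19
  side 6: 17 + 14 = 31
  side 7: 14 = 14
Every load is within 32 min, so 7 tape sides suffice.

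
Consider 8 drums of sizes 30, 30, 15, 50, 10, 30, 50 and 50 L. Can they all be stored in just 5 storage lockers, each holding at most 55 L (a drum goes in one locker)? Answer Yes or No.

No

Total = 265 L; ⌈265/55⌉ = 5.
6 drums each exceed half the capacity and cannot share a locker, forcing at least 6 storage lockers.
At least 6 storage lockers are required, but only 5 are allowed.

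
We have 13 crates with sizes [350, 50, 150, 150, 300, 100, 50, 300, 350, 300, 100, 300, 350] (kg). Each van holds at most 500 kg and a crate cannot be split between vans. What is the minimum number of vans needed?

Total = 350 + 350 + 350 + 300 + 300 + 300 + 300 + 150 + 150 + 100 + 100 + 50 + 50 = 2850 kg.
Lower bound: ⌈2850/500⌉ = 6 vans.
Also, 7 crates each exceed 250 kg, and no two of those can share a van, so at least 7 vans are needed.
A packing using 7 vans:
  van 1: 350 + 150 = 500
  van 2: 350 + 150 = 500
  van 3: 350 + 100 + 50 = 500
  van 4: 300 + 100 + 50 = 450
  van 5: 300 = 300
  van 6: 300 = 300
  van 7: 300 = 300
This matches the lower bound, so 7 is optimal.

7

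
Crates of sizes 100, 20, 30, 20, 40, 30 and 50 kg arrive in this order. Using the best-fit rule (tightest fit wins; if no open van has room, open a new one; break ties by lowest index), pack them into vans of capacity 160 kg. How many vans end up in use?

2

  100 → van 1 (new)  [load 100/160]
  20 → van 1  [load 120/160]
  30 → van 1  [load 150/160]
  20 → van 2 (new)  [load 20/160]
  40 → van 2  [load 60/160]
  30 → van 2  [load 90/160]
  50 → van 2  [load 140/160]
2 vans opened.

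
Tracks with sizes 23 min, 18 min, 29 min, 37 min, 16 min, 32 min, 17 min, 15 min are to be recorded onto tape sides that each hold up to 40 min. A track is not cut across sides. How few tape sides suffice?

6

Total = 37 + 32 + 29 + 23 + 18 + 17 + 16 + 15 = 187 min.
Lower bound: ⌈187/40⌉ = 5 tape sides.
A packing using 6 tape sides:
  side 1: 37 = 37
  side 2: 32 = 32
  side 3: 29 = 29
  side 4: 23 + 17 = 40
  side 5: 18 + 16 = 34
  side 6: 15 = 15
No arrangement into 5 tape sides stays within capacity, so 6 is optimal.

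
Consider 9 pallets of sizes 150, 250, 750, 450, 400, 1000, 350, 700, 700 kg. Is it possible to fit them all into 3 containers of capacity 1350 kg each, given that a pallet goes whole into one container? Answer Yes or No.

Total = 4750 kg; ⌈4750/1350⌉ = 4.
At least 4 containers are required, but only 3 are allowed.

No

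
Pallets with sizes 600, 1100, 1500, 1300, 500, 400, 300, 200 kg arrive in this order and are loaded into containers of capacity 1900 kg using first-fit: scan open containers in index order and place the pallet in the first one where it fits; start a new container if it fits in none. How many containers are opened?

  600 → container 1 (new)  [load 600/1900]
  1100 → container 1  [load 1700/1900]
  1500 → container 2 (new)  [load 1500/1900]
  1300 → container 3 (new)  [load 1300/1900]
  500 → container 3  [load 1800/1900]
  400 → container 2  [load 1900/1900]
  300 → container 4 (new)  [load 300/1900]
  200 → container 1  [load 1900/1900]
4 containers opened.

4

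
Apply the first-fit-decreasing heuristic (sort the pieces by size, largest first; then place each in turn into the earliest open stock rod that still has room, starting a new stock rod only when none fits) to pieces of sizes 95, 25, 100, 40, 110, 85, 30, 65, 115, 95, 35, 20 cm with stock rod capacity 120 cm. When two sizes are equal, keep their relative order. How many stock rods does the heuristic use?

Sorted descending: 115, 110, 100, 95, 95, 85, 65, 40, 35, 30, 25, 20.
  115 → stock rod 1 (new)  [load 115/120]
  110 → stock rod 2 (new)  [load 110/120]
  100 → stock rod 3 (new)  [load 100/120]
  95 → stock rod 4 (new)  [load 95/120]
  95 → stock rod 5 (new)  [load 95/120]
  85 → stock rod 6 (new)  [load 85/120]
  65 → stock rod 7 (new)  [load 65/120]
  40 → stock rod 7  [load 105/120]
  35 → stock rod 6  [load 120/120]
  30 → stock rod 8 (new)  [load 30/120]
  25 → stock rod 4  [load 120/120]
  20 → stock rod 3  [load 120/120]
8 stock rods opened.

8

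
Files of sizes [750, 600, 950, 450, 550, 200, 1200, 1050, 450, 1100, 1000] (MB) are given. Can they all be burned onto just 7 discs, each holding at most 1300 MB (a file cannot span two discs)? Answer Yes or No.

Total = 8300 MB; ⌈8300/1300⌉ = 7.
The bound of 7 does not rule out 7, but exhaustive search shows no assignment into 7 discs of capacity 1300 MB exists — the minimum is 8.

No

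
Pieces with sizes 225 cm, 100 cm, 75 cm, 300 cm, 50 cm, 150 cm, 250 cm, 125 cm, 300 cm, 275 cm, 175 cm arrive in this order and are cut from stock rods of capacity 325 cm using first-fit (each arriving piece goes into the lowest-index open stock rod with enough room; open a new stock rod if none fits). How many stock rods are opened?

7

  225 → stock rod 1 (new)  [load 225/325]
  100 → stock rod 1  [load 325/325]
  75 → stock rod 2 (new)  [load 75/325]
  300 → stock rod 3 (new)  [load 300/325]
  50 → stock rod 2  [load 125/325]
  150 → stock rod 2  [load 275/325]
  250 → stock rod 4 (new)  [load 250/325]
  125 → stock rod 5 (new)  [load 125/325]
  300 → stock rod 6 (new)  [load 300/325]
  275 → stock rod 7 (new)  [load 275/325]
  175 → stock rod 5  [load 300/325]
7 stock rods opened.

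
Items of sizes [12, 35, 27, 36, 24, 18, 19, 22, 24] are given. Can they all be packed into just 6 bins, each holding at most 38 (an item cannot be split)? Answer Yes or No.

Total = 217; ⌈217/38⌉ = 6.
The bound of 6 does not rule out 6, but exhaustive search shows no assignment into 6 bins of capacity 38 exists — the minimum is 7.

No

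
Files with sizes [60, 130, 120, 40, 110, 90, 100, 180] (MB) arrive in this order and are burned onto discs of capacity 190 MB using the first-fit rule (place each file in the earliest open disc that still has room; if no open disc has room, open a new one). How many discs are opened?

  60 → disc 1 (new)  [load 60/190]
  130 → disc 1  [load 190/190]
  120 → disc 2 (new)  [load 120/190]
  40 → disc 2  [load 160/190]
  110 → disc 3 (new)  [load 110/190]
  90 → disc 4 (new)  [load 90/190]
  100 → disc 4  [load 190/190]
  180 → disc 5 (new)  [load 180/190]
5 discs opened.

5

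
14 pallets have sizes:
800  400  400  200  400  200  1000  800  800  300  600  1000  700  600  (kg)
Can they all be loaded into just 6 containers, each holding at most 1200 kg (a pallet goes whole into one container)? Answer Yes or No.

No

Total = 8200 kg; ⌈8200/1200⌉ = 7.
At least 7 containers are required, but only 6 are allowed.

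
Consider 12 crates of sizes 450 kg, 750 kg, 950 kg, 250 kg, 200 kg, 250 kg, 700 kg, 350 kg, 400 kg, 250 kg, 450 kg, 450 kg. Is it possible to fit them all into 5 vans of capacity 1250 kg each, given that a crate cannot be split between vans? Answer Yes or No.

Yes

A valid assignment using 5 vans:
  van 1: 950 + 250 = 1200
  van 2: 750 + 450 = 1200
  van 3: 700 + 450 = 1150
  van 4: 450 + 400 + 350 = 1200
  van 5: 250 + 250 + 200 = 700
Every load is within 1250 kg, so 5 vans suffice.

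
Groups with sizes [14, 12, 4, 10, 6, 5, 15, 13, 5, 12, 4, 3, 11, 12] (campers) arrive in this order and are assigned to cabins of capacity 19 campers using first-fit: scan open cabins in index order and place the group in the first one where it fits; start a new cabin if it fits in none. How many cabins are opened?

8

  14 → cabin 1 (new)  [load 14/19]
  12 → cabin 2 (new)  [load 12/19]
  4 → cabin 1  [load 18/19]
  10 → cabin 3 (new)  [load 10/19]
  6 → cabin 2  [load 18/19]
  5 → cabin 3  [load 15/19]
  15 → cabin 4 (new)  [load 15/19]
  13 → cabin 5 (new)  [load 13/19]
  5 → cabin 5  [load 18/19]
  12 → cabin 6 (new)  [load 12/19]
  4 → cabin 3  [load 19/19]
  3 → cabin 4  [load 18/19]
  11 → cabin 7 (new)  [load 11/19]
  12 → cabin 8 (new)  [load 12/19]
8 cabins opened.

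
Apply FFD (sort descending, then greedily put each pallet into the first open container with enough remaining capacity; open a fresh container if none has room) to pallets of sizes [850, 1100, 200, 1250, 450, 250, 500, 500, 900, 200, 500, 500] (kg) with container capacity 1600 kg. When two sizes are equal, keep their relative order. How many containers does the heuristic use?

5

Sorted descending: 1250, 1100, 900, 850, 500, 500, 500, 500, 450, 250, 200, 200.
  1250 → container 1 (new)  [load 1250/1600]
  1100 → container 2 (new)  [load 1100/1600]
  900 → container 3 (new)  [load 900/1600]
  850 → container 4 (new)  [load 850/1600]
  500 → container 2  [load 1600/1600]
  500 → container 3  [load 1400/1600]
  500 → container 4  [load 1350/1600]
  500 → container 5 (new)  [load 500/1600]
  450 → container 5  [load 950/1600]
  250 → container 1  [load 1500/1600]
  200 → container 3  [load 1600/1600]
  200 → container 4  [load 1550/1600]
5 containers opened.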